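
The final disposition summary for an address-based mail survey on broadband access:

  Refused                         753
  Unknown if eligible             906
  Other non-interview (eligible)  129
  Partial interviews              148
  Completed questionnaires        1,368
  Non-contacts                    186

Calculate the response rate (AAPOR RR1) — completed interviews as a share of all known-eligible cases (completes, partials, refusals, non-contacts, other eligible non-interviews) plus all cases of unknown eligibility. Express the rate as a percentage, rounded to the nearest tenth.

Num = 1368
Base = 1368 + 148 + 753 + 186 + 129 + 906 = 3490
RR1 = 1368 / 3490 = 0.3920

39.2%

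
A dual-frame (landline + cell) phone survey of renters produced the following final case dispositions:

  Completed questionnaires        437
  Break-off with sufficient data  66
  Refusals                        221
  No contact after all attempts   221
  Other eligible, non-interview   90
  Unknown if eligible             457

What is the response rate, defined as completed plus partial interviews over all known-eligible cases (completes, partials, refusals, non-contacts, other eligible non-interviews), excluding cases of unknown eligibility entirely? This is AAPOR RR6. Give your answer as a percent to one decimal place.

Numerator → 437 + 66 = 503
Base → 437 + 66 + 221 + 221 + 90 = 1035
RR6 = 503 / 1035 = 0.4860

48.6%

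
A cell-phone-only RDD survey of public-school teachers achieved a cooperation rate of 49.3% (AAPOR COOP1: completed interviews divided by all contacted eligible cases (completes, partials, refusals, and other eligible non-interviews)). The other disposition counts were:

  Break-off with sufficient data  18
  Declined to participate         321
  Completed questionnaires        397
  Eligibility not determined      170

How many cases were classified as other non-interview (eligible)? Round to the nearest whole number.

69

COOP1 = 397 / D = 0.493
D = 397 / 0.493 = 805.3
Other denominator terms total 736
other non-interview (eligible) = 805.3 − 736 ≈ 69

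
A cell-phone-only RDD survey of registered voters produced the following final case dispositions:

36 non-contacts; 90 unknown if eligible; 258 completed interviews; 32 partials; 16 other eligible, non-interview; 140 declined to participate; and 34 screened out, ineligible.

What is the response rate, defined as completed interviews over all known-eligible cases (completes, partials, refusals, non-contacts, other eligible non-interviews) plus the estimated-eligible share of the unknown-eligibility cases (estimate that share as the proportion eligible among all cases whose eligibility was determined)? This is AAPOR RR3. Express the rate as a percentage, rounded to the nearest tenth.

Top = 258
Determined eligible = 258 + 32 + 140 + 36 + 16 = 482
e = 482 / (482 + 34) = 482 / 516 = 0.9341
Eligible share of unknowns = 0.9341 × 90 = 84.07
Base = 482 + 84.07 = 566.07
RR3 = 258 / 566.07 = 0.4558

45.6%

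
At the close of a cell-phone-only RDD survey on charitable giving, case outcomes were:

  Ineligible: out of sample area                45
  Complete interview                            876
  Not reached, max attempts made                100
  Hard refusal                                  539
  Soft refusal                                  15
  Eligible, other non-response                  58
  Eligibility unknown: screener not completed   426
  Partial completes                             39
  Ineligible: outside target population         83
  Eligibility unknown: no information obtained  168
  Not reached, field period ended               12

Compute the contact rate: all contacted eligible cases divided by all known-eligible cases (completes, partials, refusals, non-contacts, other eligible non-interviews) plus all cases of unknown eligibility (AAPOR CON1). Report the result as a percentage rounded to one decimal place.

Refused = 539 + 15 = 554
No answer / not reached = 12 + 100 = 112
Eligibility not determined = 426 + 168 = 594
Ineligible = 83 + 45 = 128
Top → 876 + 39 + 554 + 58 = 1527
Denom → 876 + 39 + 554 + 112 + 58 + 594 = 2233
CON1 = 1527 / 2233 = 0.6838

68.4%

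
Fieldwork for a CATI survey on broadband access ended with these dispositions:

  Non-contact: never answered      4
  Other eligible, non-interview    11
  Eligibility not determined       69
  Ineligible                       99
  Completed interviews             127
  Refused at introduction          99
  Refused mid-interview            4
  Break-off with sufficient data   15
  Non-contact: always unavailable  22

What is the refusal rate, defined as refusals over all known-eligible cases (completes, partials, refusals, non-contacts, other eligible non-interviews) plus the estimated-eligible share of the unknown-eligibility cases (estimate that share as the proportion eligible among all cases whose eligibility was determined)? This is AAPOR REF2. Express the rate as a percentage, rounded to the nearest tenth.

30.9%

Refused = 99 + 4 = 103
No answer / not reached = 4 + 22 = 26
Top = 103
Determined eligible = 127 + 15 + 103 + 26 + 11 = 282
e = 282 / (282 + 99) = 282 / 381 = 0.7402
Estimated eligible among unknowns = 0.7402 × 69 = 51.07
Denom = 282 + 51.07 = 333.07
REF2 = 103 / 333.07 = 0.3092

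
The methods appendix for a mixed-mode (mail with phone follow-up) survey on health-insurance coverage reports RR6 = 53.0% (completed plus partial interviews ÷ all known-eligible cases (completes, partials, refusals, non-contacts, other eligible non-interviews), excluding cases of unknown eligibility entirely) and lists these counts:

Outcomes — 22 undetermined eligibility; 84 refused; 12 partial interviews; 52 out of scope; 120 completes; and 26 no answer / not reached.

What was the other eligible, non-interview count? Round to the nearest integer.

7

Numerator = 120 + 12 = 132
RR6 = 132 / D = 0.530
D = 132 / 0.530 = 249.1
Rest of base = 242
other eligible, non-interview = 249.1 − 242 ≈ 7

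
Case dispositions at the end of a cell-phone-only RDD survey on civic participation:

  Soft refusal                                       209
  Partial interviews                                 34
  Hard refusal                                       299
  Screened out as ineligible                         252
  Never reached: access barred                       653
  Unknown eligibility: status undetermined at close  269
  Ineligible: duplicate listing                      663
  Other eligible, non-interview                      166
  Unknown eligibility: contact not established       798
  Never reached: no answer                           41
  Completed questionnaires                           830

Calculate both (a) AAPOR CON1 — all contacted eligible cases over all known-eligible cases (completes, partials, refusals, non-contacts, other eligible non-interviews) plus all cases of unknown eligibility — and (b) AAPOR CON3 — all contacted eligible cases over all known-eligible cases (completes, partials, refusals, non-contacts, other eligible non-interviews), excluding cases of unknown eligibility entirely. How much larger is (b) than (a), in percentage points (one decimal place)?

Declined to participate = 299 + 209 = 508
Never reached = 41 + 653 = 694
Unknown eligibility = 798 + 269 = 1067
Not eligible = 252 + 663 = 915
Top → 830 + 34 + 508 + 166 = 1538
Base → 830 + 34 + 508 + 694 + 166 + 1067 = 3299
CON1 = 1538 / 3299 = 0.4662
Base → 830 + 34 + 508 + 694 + 166 = 2232
CON3 = 1538 / 2232 = 0.6891
Difference = 68.91 − 46.62 = 22.29 percentage points

22.3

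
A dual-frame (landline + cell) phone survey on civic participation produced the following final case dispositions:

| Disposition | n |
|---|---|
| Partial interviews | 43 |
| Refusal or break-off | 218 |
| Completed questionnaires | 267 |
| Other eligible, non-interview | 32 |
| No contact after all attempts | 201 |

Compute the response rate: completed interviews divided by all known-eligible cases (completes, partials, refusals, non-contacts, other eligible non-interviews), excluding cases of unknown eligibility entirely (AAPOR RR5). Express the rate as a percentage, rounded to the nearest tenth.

35.1%

Top: 267
Denominator: 267 + 43 + 218 + 201 + 32 = 761
RR5 = 267 / 761 = 0.3509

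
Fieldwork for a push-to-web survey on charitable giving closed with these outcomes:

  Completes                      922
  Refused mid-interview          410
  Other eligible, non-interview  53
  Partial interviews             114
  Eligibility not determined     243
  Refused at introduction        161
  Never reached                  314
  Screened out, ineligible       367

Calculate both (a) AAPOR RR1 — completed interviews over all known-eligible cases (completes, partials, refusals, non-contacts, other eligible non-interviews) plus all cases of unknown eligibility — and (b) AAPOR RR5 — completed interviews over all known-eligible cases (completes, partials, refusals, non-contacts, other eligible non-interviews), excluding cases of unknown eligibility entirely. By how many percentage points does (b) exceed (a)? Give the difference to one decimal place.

5.1

Refusals = 161 + 410 = 571
Top = 922
Base = 922 + 114 + 571 + 314 + 53 + 243 = 2217
RR1 = 922 / 2217 = 0.4159
Base = 922 + 114 + 571 + 314 + 53 = 1974
RR5 = 922 / 1974 = 0.4671
Difference = 46.71 − 41.59 = 5.12 percentage points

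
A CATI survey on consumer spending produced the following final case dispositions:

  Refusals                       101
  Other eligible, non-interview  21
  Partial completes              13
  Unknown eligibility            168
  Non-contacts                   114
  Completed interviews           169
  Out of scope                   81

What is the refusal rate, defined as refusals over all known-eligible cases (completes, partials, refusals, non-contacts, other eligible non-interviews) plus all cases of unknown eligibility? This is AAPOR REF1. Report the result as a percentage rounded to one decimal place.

17.2%

Top: 101
Denom: 169 + 13 + 101 + 114 + 21 + 168 = 586
REF1 = 101 / 586 = 0.1724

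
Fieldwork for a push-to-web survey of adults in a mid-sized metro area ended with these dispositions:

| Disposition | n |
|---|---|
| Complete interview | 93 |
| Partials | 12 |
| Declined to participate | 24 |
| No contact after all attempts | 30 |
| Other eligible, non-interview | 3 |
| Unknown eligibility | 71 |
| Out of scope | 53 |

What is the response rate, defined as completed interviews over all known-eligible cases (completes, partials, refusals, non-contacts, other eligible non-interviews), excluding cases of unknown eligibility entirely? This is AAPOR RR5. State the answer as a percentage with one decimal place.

57.4%

Top: 93
Denom: 93 + 12 + 24 + 30 + 3 = 162
RR5 = 93 / 162 = 0.5741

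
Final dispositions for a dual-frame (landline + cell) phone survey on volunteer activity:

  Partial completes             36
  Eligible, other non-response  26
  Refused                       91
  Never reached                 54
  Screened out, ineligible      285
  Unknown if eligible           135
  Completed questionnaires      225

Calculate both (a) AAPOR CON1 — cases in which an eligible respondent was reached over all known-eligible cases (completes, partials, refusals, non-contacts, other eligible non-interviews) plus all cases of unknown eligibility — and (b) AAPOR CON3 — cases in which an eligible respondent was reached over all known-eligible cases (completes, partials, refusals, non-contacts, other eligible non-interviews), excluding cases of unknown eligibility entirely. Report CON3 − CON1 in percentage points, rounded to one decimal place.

20.8

Top = 225 + 36 + 91 + 26 = 378
Base = 225 + 36 + 91 + 54 + 26 + 135 = 567
CON1 = 378 / 567 = 0.6667
Base = 225 + 36 + 91 + 54 + 26 = 432
CON3 = 378 / 432 = 0.8750
Difference = 87.50 − 66.67 = 20.83 percentage points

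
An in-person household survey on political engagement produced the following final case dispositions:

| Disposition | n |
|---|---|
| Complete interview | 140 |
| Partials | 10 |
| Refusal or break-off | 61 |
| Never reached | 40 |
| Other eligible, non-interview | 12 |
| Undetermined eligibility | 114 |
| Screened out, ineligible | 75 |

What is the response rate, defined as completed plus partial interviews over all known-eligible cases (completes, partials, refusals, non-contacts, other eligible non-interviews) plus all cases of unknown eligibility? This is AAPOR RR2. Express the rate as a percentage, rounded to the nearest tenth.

39.8%

Num: 140 + 10 = 150
Denominator: 140 + 10 + 61 + 40 + 12 + 114 = 377
RR2 = 150 / 377 = 0.3979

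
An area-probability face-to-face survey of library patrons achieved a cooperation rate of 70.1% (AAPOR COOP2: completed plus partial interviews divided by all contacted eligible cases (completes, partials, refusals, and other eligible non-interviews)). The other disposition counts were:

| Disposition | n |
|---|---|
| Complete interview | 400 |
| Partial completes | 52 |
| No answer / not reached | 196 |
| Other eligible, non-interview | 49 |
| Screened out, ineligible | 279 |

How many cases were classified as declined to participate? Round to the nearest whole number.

Numerator: 400 + 52 = 452
COOP2 = 452 / D = 0.701
D = 452 / 0.701 = 644.8
Other denominator terms total 501
declined to participate = 644.8 − 501 ≈ 144

144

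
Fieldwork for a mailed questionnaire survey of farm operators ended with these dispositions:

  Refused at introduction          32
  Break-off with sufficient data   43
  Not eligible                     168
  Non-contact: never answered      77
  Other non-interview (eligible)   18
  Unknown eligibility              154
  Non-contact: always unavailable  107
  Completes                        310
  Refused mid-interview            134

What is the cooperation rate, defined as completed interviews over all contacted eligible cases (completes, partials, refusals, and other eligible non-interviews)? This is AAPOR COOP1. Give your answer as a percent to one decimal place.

57.7%

Refusal or break-off = 32 + 134 = 166
Never reached = 77 + 107 = 184
Numerator = 310
Denominator = 310 + 43 + 166 + 18 = 537
COOP1 = 310 / 537 = 0.5773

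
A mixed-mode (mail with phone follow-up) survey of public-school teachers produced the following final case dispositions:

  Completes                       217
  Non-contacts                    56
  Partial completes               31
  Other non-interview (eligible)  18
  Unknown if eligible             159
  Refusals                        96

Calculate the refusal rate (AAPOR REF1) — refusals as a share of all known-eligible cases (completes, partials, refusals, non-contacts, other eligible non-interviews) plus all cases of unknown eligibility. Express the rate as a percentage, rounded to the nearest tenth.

Num → 96
Base → 217 + 31 + 96 + 56 + 18 + 159 = 577
REF1 = 96 / 577 = 0.1664

16.6%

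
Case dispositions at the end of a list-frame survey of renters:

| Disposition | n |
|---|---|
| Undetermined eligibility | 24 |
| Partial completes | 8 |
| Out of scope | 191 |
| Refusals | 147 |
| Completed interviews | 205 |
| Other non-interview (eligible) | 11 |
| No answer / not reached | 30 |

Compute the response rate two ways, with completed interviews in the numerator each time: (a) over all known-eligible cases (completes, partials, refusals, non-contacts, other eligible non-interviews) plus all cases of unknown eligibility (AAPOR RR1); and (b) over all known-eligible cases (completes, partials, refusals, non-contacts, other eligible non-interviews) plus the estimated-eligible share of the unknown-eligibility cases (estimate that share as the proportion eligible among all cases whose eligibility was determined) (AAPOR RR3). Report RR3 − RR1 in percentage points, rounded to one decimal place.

Numerator → 205
Base → 205 + 8 + 147 + 30 + 11 + 24 = 425
RR1 = 205 / 425 = 0.4824
Known eligible → 205 + 8 + 147 + 30 + 11 = 401
e = 401 / (401 + 191) = 401 / 592 = 0.6774
e × U → 0.6774 × 24 = 16.26
Base → 401 + 16.26 = 417.26
RR3 = 205 / 417.26 = 0.4913
Difference = 49.13 − 48.24 = 0.89 percentage points

0.9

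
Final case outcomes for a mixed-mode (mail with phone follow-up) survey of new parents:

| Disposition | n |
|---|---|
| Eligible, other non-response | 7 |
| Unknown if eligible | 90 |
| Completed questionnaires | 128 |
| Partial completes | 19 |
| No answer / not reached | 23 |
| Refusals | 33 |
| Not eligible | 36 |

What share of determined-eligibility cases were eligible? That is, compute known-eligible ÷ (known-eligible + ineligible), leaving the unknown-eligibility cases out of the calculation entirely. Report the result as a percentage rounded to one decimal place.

85.4%

Known eligible: 128 + 19 + 33 + 23 + 7 = 210
e = 210 / (210 + 36) = 210 / 246 = 0.8537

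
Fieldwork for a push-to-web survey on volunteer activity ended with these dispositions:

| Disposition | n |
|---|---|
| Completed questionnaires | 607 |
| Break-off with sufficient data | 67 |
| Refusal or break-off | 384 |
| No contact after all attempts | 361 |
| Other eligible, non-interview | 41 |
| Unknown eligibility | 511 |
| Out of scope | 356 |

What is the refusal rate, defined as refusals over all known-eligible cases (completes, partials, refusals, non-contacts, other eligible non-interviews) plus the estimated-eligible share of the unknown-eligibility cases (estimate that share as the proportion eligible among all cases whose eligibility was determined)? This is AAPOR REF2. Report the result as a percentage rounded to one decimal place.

Top: 384
Eligible (known): 607 + 67 + 384 + 361 + 41 = 1460
e = 1460 / (1460 + 356) = 1460 / 1816 = 0.8040
e × U: 0.8040 × 511 = 410.84
Denominator: 1460 + 410.84 = 1870.84
REF2 = 384 / 1870.84 = 0.2053

20.5%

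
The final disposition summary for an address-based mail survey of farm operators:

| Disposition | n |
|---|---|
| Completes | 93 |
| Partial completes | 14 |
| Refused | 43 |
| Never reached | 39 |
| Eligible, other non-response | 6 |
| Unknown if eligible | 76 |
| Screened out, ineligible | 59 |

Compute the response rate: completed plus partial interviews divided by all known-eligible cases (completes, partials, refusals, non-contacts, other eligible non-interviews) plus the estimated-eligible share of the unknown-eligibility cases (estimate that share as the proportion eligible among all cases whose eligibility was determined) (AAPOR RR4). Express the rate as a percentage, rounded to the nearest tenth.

42.2%

Top: 93 + 14 = 107
Determined eligible: 93 + 14 + 43 + 39 + 6 = 195
e = 195 / (195 + 59) = 195 / 254 = 0.7677
Eligible share of unknowns: 0.7677 × 76 = 58.35
Denom: 195 + 58.35 = 253.35
RR4 = 107 / 253.35 = 0.4223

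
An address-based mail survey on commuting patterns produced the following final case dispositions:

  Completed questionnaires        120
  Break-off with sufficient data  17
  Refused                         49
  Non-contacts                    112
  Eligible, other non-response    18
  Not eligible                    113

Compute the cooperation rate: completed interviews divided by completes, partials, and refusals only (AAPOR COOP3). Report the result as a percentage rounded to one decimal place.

64.5%

Numerator = 120
Denom = 120 + 17 + 49 = 186
COOP3 = 120 / 186 = 0.6452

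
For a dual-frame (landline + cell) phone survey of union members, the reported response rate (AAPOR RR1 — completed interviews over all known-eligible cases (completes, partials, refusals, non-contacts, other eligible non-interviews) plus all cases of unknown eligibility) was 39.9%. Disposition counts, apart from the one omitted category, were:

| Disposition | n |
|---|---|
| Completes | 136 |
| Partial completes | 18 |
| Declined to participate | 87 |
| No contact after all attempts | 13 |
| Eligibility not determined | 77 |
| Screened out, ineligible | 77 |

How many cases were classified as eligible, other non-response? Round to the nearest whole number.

RR1 = 136 / D = 0.399
D = 136 / 0.399 = 340.9
Remaining denominator categories sum to 331
eligible, other non-response = 340.9 − 331 ≈ 10

10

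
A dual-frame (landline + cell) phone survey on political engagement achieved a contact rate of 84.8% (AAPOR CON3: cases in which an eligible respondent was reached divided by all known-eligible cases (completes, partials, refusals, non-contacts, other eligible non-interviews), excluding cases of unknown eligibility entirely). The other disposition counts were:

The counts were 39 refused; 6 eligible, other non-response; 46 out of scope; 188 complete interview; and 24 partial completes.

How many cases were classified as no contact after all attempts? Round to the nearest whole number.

Top: 188 + 24 + 39 + 6 = 257
CON3 = 257 / D = 0.848
D = 257 / 0.848 = 303.1
Other denominator terms total 257
no contact after all attempts = 303.1 − 257 ≈ 46

46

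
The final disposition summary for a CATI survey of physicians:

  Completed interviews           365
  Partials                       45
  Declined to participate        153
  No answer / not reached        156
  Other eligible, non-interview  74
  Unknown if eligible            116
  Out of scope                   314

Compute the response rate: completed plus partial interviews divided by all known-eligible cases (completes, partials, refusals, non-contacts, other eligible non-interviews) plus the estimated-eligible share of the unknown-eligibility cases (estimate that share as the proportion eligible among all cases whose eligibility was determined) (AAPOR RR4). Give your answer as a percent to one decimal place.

Top → 365 + 45 = 410
Known eligible → 365 + 45 + 153 + 156 + 74 = 793
e = 793 / (793 + 314) = 793 / 1107 = 0.7164
Eligible share of unknowns → 0.7164 × 116 = 83.10
Base → 793 + 83.10 = 876.10
RR4 = 410 / 876.10 = 0.4680

46.8%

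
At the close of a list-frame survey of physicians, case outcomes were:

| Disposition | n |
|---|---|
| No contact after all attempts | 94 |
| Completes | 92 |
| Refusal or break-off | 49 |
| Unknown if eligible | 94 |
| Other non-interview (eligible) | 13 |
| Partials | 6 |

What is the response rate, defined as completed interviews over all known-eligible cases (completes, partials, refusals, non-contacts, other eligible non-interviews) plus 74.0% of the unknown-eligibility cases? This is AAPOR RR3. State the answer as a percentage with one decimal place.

28.4%

Top = 92
Known eligible = 92 + 6 + 49 + 94 + 13 = 254
Estimated eligible among unknowns = 0.7400 × 94 = 69.56
Denom = 254 + 69.56 = 323.56
RR3 = 92 / 323.56 = 0.2843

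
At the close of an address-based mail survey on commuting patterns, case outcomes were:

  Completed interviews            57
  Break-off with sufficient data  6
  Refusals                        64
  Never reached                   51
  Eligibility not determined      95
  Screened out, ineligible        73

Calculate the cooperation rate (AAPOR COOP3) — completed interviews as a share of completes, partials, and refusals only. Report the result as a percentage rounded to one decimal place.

44.9%

Top: 57
Base: 57 + 6 + 64 = 127
COOP3 = 57 / 127 = 0.4488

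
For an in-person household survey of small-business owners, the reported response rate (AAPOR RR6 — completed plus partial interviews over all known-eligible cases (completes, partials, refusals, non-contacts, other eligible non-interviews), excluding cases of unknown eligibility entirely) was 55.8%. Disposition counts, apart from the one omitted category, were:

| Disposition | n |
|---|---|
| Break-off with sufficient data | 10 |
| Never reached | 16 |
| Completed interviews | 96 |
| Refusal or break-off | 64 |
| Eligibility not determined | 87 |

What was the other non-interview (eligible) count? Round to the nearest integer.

Num → 96 + 10 = 106
RR6 = 106 / D = 0.558
D = 106 / 0.558 = 190.0
Other denominator terms total 186
other non-interview (eligible) = 190.0 − 186 ≈ 4

4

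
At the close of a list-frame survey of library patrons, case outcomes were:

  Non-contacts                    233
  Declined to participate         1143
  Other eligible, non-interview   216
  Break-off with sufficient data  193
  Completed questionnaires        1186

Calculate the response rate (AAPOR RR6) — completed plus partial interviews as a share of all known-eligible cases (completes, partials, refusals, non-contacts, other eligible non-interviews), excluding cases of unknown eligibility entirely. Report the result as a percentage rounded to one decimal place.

46.4%

Num: 1186 + 193 = 1379
Denominator: 1186 + 193 + 1143 + 233 + 216 = 2971
RR6 = 1379 / 2971 = 0.4642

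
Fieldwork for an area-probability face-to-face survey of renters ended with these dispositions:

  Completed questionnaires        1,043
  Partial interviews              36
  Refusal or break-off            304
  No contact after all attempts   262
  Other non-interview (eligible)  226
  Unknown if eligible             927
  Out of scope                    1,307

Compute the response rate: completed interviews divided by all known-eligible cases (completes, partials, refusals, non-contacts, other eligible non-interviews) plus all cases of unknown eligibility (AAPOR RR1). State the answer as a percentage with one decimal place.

Num = 1043
Denom = 1043 + 36 + 304 + 262 + 226 + 927 = 2798
RR1 = 1043 / 2798 = 0.3728

37.3%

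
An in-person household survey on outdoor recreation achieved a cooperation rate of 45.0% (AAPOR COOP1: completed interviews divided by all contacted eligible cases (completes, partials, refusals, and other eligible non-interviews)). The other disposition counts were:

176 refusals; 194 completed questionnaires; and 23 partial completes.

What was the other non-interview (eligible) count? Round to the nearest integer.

COOP1 = 194 / D = 0.450
D = 194 / 0.450 = 431.1
Remaining denominator categories sum to 393
other non-interview (eligible) = 431.1 − 393 ≈ 38

38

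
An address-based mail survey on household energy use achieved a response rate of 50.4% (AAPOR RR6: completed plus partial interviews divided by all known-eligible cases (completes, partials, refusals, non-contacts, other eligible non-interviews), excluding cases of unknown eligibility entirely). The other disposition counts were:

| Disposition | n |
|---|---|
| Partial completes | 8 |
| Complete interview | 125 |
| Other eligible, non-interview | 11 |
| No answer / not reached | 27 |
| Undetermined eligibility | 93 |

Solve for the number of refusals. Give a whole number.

Num = 125 + 8 = 133
RR6 = 133 / D = 0.504
D = 133 / 0.504 = 263.9
Remaining denominator categories sum to 171
refusals = 263.9 − 171 ≈ 93

93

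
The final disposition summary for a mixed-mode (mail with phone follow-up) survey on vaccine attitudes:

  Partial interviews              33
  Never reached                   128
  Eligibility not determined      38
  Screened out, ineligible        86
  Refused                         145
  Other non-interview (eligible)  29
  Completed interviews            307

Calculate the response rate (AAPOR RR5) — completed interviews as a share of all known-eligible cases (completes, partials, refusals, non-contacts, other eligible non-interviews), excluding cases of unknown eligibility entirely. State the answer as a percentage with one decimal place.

47.8%

Num: 307
Base: 307 + 33 + 145 + 128 + 29 = 642
RR5 = 307 / 642 = 0.4782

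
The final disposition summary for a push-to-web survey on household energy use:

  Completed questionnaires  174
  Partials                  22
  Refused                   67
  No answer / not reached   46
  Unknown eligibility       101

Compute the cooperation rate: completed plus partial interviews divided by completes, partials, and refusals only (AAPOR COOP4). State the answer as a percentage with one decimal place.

Numerator = 174 + 22 = 196
Base = 174 + 22 + 67 = 263
COOP4 = 196 / 263 = 0.7452

74.5%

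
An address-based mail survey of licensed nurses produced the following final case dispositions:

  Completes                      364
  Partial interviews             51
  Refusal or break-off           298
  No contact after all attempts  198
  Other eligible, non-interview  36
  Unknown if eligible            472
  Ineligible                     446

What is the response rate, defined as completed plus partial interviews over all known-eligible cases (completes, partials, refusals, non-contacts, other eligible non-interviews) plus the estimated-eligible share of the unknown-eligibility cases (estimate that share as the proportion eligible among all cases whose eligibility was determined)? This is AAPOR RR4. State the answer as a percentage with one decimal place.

32.7%

Numerator: 364 + 51 = 415
Determined eligible: 364 + 51 + 298 + 198 + 36 = 947
e = 947 / (947 + 446) = 947 / 1393 = 0.6798
Estimated eligible among unknowns: 0.6798 × 472 = 320.87
Denominator: 947 + 320.87 = 1267.87
RR4 = 415 / 1267.87 = 0.3273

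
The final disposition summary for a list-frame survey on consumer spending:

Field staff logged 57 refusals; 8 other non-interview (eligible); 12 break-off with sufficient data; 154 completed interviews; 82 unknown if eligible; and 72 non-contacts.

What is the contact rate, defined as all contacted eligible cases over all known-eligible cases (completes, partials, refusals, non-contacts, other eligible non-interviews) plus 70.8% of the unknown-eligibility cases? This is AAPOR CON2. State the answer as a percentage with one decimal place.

Numerator: 154 + 12 + 57 + 8 = 231
Known eligible: 154 + 12 + 57 + 72 + 8 = 303
Estimated eligible among unknowns: 0.7080 × 82 = 58.06
Base: 303 + 58.06 = 361.06
CON2 = 231 / 361.06 = 0.6398

64.0%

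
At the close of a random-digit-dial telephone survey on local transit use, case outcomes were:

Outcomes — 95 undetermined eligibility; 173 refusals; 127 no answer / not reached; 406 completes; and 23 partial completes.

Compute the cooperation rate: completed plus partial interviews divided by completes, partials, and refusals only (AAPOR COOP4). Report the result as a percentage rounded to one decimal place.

71.3%

Top = 406 + 23 = 429
Denom = 406 + 23 + 173 = 602
COOP4 = 429 / 602 = 0.7126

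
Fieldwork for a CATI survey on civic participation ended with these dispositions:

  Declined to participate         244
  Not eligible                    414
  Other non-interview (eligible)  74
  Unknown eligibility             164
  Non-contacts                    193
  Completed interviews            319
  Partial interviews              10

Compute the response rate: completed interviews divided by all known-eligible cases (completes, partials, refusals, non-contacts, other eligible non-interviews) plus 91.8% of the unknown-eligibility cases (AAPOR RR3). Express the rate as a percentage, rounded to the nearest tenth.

32.2%

Numerator → 319
Known eligible → 319 + 10 + 244 + 193 + 74 = 840
Eligible share of unknowns → 0.9180 × 164 = 150.55
Denom → 840 + 150.55 = 990.55
RR3 = 319 / 990.55 = 0.3220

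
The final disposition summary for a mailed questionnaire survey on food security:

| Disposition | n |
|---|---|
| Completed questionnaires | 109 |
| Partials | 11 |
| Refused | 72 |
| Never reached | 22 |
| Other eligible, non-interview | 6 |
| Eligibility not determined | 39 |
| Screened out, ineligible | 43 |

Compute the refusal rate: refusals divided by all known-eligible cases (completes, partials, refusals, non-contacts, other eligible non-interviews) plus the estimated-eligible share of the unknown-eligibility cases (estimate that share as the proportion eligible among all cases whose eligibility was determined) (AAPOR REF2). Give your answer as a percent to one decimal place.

Numerator → 72
Eligible (known) → 109 + 11 + 72 + 22 + 6 = 220
e = 220 / (220 + 43) = 220 / 263 = 0.8365
e × U → 0.8365 × 39 = 32.62
Denom → 220 + 32.62 = 252.62
REF2 = 72 / 252.62 = 0.2850

28.5%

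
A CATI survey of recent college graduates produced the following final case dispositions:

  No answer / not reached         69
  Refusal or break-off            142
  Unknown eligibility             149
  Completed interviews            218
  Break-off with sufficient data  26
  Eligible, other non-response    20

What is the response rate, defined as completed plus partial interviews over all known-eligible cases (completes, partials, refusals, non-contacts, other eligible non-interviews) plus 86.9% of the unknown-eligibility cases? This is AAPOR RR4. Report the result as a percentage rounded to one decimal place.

40.4%

Top = 218 + 26 = 244
Known eligible = 218 + 26 + 142 + 69 + 20 = 475
e × U = 0.8690 × 149 = 129.48
Denominator = 475 + 129.48 = 604.48
RR4 = 244 / 604.48 = 0.4037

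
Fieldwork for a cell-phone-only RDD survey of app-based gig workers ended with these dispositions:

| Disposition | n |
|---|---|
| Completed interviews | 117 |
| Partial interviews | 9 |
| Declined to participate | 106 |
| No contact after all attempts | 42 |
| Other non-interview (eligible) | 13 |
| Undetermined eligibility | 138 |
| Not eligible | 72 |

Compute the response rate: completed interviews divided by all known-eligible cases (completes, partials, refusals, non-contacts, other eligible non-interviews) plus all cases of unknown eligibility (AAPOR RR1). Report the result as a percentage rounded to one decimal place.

Num: 117
Base: 117 + 9 + 106 + 42 + 13 + 138 = 425
RR1 = 117 / 425 = 0.2753

27.5%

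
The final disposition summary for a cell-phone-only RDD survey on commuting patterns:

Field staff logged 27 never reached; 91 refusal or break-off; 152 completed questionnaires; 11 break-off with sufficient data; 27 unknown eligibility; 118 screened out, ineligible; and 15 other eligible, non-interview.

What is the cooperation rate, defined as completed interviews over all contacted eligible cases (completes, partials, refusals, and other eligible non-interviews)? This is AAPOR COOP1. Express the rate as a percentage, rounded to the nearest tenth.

Top: 152
Denominator: 152 + 11 + 91 + 15 = 269
COOP1 = 152 / 269 = 0.5651

56.5%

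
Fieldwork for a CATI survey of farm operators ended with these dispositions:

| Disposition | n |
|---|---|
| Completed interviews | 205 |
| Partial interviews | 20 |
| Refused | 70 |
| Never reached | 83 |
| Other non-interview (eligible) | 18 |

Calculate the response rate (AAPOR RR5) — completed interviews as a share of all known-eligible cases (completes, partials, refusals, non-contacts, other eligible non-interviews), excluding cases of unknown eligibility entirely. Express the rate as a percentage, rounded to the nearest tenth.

Numerator = 205
Denominator = 205 + 20 + 70 + 83 + 18 = 396
RR5 = 205 / 396 = 0.5177

51.8%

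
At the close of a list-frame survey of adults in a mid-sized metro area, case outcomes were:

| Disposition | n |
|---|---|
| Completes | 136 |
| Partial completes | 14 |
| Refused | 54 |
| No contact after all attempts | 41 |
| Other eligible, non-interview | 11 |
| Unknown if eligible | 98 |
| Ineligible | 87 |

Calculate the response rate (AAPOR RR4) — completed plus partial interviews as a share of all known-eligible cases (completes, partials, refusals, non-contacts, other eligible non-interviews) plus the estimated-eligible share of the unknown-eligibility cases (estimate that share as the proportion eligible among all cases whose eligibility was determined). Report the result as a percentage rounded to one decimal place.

45.6%

Top = 136 + 14 = 150
Determined eligible = 136 + 14 + 54 + 41 + 11 = 256
e = 256 / (256 + 87) = 256 / 343 = 0.7464
Estimated eligible among unknowns = 0.7464 × 98 = 73.15
Base = 256 + 73.15 = 329.15
RR4 = 150 / 329.15 = 0.4557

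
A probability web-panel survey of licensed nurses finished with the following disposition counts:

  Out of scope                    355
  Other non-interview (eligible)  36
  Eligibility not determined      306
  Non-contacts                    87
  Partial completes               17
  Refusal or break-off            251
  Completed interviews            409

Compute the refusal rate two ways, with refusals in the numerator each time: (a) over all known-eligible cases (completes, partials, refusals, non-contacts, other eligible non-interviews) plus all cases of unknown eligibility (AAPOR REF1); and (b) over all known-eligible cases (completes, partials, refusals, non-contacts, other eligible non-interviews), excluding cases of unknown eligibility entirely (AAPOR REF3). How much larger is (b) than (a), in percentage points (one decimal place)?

Numerator → 251
Denominator → 409 + 17 + 251 + 87 + 36 + 306 = 1106
REF1 = 251 / 1106 = 0.2269
Denominator → 409 + 17 + 251 + 87 + 36 = 800
REF3 = 251 / 800 = 0.3137
Difference = 31.37 − 22.69 = 8.68 percentage points

8.7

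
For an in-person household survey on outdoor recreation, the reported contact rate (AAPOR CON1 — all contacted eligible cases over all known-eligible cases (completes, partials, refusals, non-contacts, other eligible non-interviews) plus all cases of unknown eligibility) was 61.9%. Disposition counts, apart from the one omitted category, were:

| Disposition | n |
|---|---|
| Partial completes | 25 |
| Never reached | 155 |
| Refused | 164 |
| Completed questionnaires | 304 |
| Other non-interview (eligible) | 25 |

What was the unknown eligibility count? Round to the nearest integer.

164

Top = 304 + 25 + 164 + 25 = 518
CON1 = 518 / D = 0.619
D = 518 / 0.619 = 836.8
Rest of base = 673
unknown eligibility = 836.8 − 673 ≈ 164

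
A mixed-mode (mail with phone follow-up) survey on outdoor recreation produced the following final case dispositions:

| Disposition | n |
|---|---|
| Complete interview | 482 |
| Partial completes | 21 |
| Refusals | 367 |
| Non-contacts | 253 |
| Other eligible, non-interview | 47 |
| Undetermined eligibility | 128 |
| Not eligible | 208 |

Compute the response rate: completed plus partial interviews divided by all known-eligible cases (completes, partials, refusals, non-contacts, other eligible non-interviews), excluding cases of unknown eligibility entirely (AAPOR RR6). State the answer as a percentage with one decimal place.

Numerator → 482 + 21 = 503
Base → 482 + 21 + 367 + 253 + 47 = 1170
RR6 = 503 / 1170 = 0.4299

43.0%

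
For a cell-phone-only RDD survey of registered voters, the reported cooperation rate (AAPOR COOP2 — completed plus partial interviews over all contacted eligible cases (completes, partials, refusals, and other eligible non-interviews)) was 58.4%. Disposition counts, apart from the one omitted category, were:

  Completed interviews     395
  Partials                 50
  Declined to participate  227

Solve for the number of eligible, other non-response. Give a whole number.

Numerator → 395 + 50 = 445
COOP2 = 445 / D = 0.584
D = 445 / 0.584 = 762.0
Other denominator terms total 672
eligible, other non-response = 762.0 − 672 ≈ 90

90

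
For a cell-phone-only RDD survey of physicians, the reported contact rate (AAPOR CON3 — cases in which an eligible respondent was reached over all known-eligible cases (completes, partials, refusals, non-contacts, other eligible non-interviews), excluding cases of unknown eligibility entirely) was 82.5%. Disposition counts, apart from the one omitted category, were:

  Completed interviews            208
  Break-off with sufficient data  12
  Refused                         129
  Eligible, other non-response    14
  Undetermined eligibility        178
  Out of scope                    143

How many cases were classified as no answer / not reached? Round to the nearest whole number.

77

Top: 208 + 12 + 129 + 14 = 363
CON3 = 363 / D = 0.825
D = 363 / 0.825 = 440.0
Rest of base = 363
no answer / not reached = 440.0 − 363 ≈ 77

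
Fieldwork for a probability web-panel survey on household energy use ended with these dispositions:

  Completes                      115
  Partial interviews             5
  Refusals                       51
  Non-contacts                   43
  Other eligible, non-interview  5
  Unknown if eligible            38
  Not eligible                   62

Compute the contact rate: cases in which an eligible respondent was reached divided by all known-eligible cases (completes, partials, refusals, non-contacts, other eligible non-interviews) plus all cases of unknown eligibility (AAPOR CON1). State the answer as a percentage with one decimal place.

68.5%

Numerator → 115 + 5 + 51 + 5 = 176
Denominator → 115 + 5 + 51 + 43 + 5 + 38 = 257
CON1 = 176 / 257 = 0.6848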